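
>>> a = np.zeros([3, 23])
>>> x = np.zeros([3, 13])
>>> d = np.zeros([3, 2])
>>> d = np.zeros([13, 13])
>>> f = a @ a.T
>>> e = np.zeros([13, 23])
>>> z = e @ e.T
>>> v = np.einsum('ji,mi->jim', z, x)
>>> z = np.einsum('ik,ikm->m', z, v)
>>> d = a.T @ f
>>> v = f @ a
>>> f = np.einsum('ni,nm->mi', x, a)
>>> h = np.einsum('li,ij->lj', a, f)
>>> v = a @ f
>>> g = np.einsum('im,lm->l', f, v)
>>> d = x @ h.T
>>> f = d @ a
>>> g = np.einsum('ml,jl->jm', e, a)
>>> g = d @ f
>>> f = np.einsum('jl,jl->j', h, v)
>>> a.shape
(3, 23)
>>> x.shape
(3, 13)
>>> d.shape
(3, 3)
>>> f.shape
(3,)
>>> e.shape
(13, 23)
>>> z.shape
(3,)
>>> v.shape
(3, 13)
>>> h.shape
(3, 13)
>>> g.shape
(3, 23)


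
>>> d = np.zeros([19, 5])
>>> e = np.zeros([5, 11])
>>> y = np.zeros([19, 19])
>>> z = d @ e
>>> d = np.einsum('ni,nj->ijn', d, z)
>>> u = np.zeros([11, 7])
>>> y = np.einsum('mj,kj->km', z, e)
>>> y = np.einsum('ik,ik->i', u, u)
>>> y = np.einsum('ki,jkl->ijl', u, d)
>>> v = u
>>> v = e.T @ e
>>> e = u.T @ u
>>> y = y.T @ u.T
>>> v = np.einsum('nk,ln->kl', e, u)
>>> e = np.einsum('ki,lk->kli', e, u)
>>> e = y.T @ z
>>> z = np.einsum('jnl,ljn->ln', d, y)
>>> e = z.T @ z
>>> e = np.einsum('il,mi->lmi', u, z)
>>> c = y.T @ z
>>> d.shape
(5, 11, 19)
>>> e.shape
(7, 19, 11)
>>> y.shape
(19, 5, 11)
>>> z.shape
(19, 11)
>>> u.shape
(11, 7)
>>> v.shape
(7, 11)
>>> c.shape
(11, 5, 11)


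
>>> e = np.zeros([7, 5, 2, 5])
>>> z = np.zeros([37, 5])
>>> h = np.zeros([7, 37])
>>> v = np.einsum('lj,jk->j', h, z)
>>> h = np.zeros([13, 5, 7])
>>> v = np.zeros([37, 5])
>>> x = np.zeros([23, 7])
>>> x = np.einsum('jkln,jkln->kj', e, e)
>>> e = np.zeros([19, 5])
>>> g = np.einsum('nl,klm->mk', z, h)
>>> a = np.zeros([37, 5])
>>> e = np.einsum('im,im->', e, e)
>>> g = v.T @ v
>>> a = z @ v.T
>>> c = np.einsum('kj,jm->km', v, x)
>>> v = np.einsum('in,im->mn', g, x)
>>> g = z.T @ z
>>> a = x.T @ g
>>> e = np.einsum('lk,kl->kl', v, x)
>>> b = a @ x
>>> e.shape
(5, 7)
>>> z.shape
(37, 5)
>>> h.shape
(13, 5, 7)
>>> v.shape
(7, 5)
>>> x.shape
(5, 7)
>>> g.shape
(5, 5)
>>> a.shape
(7, 5)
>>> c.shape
(37, 7)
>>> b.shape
(7, 7)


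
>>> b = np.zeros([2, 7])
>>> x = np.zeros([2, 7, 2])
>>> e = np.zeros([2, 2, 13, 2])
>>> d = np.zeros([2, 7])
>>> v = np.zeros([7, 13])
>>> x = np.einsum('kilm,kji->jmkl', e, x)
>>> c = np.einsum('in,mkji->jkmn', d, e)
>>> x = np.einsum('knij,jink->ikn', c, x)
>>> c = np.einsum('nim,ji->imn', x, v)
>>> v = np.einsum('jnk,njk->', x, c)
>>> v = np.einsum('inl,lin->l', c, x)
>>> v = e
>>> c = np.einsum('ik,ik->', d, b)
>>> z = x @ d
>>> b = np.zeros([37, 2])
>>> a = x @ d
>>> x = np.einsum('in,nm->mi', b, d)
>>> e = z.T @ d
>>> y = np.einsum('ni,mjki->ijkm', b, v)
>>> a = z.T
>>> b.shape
(37, 2)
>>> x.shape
(7, 37)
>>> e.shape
(7, 13, 7)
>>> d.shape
(2, 7)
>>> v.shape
(2, 2, 13, 2)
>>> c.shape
()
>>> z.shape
(2, 13, 7)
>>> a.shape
(7, 13, 2)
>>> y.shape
(2, 2, 13, 2)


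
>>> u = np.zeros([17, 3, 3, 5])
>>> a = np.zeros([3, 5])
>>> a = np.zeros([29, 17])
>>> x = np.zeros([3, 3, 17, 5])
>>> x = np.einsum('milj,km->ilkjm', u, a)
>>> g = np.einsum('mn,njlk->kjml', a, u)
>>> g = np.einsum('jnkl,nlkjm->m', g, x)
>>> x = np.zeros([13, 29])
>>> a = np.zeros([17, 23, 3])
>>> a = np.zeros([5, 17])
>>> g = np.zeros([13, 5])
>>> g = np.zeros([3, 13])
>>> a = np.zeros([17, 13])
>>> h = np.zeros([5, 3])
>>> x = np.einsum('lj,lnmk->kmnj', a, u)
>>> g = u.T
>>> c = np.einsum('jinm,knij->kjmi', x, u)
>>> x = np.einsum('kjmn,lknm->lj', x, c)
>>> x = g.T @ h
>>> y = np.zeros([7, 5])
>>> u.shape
(17, 3, 3, 5)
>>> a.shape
(17, 13)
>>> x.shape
(17, 3, 3, 3)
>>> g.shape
(5, 3, 3, 17)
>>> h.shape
(5, 3)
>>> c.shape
(17, 5, 13, 3)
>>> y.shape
(7, 5)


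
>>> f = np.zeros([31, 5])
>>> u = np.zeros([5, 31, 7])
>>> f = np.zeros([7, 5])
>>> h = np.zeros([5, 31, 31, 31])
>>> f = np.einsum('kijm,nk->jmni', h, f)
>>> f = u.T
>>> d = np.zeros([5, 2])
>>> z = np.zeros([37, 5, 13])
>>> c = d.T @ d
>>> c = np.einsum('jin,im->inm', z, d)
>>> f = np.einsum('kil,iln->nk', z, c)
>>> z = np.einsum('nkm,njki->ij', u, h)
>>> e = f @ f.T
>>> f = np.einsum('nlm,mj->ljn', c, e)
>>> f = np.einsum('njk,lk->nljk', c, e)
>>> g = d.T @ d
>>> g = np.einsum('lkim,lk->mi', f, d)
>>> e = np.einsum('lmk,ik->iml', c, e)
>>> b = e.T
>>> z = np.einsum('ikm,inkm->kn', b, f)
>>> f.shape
(5, 2, 13, 2)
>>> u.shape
(5, 31, 7)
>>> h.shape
(5, 31, 31, 31)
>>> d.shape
(5, 2)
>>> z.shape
(13, 2)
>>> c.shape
(5, 13, 2)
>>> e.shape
(2, 13, 5)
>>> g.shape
(2, 13)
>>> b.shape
(5, 13, 2)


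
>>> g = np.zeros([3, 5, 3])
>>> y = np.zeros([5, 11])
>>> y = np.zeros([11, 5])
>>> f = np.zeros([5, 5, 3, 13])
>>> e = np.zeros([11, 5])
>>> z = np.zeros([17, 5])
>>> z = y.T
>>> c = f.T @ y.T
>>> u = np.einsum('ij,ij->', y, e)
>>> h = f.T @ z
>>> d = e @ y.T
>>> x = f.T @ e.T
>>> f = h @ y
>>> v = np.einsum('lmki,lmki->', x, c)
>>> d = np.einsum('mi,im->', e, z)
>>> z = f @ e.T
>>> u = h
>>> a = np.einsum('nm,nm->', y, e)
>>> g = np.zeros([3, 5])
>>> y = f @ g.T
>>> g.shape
(3, 5)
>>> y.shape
(13, 3, 5, 3)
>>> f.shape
(13, 3, 5, 5)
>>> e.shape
(11, 5)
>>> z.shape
(13, 3, 5, 11)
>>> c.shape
(13, 3, 5, 11)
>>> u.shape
(13, 3, 5, 11)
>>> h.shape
(13, 3, 5, 11)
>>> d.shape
()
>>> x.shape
(13, 3, 5, 11)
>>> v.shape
()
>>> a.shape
()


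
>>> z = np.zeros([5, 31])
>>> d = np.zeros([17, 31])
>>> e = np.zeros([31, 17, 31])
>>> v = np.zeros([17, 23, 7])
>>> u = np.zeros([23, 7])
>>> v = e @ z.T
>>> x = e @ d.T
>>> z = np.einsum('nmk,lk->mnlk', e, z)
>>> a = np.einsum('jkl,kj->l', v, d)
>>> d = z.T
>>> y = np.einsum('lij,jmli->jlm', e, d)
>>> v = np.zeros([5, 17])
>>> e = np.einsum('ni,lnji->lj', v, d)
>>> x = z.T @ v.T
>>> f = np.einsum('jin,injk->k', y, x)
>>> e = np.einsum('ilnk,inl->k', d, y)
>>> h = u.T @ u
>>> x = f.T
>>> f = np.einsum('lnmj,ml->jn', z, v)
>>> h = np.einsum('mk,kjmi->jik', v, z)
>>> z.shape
(17, 31, 5, 31)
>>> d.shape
(31, 5, 31, 17)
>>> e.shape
(17,)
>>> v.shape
(5, 17)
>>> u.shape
(23, 7)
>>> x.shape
(5,)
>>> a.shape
(5,)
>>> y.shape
(31, 31, 5)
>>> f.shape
(31, 31)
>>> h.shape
(31, 31, 17)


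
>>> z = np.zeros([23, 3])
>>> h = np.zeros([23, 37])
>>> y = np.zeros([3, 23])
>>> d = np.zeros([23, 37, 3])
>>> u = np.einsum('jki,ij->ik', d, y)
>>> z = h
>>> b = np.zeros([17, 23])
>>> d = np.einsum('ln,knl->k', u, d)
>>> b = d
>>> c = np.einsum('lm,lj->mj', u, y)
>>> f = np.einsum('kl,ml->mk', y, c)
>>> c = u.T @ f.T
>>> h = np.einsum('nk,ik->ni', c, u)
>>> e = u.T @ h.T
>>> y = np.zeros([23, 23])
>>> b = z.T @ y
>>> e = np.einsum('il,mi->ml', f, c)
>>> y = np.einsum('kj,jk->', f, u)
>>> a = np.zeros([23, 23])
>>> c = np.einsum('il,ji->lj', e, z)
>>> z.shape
(23, 37)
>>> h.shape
(37, 3)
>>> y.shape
()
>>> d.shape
(23,)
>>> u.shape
(3, 37)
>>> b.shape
(37, 23)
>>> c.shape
(3, 23)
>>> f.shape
(37, 3)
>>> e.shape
(37, 3)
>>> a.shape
(23, 23)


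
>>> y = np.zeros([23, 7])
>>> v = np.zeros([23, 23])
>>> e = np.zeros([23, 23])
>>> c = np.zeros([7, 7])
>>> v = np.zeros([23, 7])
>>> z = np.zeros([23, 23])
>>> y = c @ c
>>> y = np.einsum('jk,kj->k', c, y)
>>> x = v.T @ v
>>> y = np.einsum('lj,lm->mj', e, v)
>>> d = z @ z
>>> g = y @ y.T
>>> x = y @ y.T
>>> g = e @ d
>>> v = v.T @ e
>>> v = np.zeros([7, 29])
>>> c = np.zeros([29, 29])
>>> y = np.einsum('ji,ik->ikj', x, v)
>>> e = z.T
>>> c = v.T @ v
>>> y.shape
(7, 29, 7)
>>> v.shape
(7, 29)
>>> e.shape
(23, 23)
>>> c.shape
(29, 29)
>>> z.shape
(23, 23)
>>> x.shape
(7, 7)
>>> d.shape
(23, 23)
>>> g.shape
(23, 23)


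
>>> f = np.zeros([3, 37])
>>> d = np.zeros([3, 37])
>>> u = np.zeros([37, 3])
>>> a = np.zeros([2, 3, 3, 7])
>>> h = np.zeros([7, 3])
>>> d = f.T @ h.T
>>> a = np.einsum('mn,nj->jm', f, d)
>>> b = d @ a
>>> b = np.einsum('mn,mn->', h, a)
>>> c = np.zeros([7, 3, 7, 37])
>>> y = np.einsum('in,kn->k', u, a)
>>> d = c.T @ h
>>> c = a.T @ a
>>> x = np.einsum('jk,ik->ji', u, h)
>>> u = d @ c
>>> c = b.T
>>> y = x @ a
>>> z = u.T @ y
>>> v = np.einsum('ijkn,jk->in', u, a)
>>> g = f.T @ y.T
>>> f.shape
(3, 37)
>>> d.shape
(37, 7, 3, 3)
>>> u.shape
(37, 7, 3, 3)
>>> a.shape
(7, 3)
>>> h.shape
(7, 3)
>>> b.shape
()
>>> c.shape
()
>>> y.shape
(37, 3)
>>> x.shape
(37, 7)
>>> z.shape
(3, 3, 7, 3)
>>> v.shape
(37, 3)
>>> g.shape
(37, 37)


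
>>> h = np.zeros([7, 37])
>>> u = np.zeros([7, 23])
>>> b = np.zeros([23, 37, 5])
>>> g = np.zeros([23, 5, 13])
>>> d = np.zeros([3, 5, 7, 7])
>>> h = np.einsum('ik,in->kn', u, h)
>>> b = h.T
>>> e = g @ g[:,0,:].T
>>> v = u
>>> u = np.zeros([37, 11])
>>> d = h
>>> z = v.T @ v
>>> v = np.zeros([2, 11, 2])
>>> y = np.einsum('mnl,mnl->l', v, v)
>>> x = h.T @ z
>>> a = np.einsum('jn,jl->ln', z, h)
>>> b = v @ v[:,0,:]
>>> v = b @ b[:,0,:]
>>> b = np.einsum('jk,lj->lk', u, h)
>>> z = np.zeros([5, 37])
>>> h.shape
(23, 37)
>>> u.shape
(37, 11)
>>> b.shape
(23, 11)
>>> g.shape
(23, 5, 13)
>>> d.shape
(23, 37)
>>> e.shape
(23, 5, 23)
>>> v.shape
(2, 11, 2)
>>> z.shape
(5, 37)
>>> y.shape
(2,)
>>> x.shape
(37, 23)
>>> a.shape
(37, 23)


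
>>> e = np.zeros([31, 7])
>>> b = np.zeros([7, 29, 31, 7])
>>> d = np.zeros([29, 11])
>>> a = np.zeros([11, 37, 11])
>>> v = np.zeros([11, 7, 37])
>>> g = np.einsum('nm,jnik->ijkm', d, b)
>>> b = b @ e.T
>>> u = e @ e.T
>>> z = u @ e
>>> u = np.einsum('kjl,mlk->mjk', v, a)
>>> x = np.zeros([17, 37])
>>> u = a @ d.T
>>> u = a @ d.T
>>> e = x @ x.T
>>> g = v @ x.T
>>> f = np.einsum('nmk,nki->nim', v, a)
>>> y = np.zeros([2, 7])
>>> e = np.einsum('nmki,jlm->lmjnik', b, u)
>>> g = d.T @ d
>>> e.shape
(37, 29, 11, 7, 31, 31)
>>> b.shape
(7, 29, 31, 31)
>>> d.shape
(29, 11)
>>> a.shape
(11, 37, 11)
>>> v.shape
(11, 7, 37)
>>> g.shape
(11, 11)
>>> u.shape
(11, 37, 29)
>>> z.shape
(31, 7)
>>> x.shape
(17, 37)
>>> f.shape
(11, 11, 7)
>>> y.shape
(2, 7)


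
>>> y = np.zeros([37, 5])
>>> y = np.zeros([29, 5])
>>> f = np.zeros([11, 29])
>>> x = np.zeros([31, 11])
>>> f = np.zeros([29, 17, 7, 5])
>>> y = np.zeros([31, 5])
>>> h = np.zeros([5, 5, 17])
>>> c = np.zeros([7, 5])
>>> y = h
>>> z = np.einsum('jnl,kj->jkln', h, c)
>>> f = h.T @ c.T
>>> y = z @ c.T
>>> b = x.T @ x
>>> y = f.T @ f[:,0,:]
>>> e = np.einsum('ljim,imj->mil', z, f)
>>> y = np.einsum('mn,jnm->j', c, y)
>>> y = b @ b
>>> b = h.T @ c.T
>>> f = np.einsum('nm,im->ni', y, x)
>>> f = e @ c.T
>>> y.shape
(11, 11)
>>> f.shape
(5, 17, 7)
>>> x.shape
(31, 11)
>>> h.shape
(5, 5, 17)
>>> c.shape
(7, 5)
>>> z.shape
(5, 7, 17, 5)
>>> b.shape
(17, 5, 7)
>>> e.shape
(5, 17, 5)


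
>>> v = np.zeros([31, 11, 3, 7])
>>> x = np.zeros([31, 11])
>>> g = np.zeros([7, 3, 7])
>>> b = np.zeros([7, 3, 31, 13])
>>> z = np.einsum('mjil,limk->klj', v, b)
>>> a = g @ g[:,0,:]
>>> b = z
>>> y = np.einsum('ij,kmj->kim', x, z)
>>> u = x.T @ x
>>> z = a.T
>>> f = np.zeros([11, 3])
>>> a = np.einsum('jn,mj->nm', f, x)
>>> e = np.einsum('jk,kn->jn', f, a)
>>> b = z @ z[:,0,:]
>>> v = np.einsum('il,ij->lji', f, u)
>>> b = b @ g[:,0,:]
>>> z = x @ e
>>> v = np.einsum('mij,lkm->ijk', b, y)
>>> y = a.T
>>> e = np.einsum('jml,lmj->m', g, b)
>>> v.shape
(3, 7, 31)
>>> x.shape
(31, 11)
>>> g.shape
(7, 3, 7)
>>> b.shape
(7, 3, 7)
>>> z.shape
(31, 31)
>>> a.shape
(3, 31)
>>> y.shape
(31, 3)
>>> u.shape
(11, 11)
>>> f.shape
(11, 3)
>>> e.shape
(3,)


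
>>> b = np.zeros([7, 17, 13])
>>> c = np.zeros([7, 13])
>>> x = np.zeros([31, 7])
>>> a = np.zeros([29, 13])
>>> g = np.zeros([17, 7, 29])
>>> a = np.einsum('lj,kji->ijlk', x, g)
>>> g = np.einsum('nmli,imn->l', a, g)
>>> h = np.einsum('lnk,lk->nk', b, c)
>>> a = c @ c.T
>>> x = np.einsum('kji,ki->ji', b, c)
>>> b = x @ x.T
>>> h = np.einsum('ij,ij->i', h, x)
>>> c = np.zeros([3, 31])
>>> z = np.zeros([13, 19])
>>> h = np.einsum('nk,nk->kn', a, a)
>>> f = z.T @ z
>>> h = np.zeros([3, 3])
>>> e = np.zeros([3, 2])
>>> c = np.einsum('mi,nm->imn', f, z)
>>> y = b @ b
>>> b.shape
(17, 17)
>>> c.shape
(19, 19, 13)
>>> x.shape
(17, 13)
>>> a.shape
(7, 7)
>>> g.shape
(31,)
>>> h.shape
(3, 3)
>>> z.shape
(13, 19)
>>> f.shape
(19, 19)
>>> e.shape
(3, 2)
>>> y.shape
(17, 17)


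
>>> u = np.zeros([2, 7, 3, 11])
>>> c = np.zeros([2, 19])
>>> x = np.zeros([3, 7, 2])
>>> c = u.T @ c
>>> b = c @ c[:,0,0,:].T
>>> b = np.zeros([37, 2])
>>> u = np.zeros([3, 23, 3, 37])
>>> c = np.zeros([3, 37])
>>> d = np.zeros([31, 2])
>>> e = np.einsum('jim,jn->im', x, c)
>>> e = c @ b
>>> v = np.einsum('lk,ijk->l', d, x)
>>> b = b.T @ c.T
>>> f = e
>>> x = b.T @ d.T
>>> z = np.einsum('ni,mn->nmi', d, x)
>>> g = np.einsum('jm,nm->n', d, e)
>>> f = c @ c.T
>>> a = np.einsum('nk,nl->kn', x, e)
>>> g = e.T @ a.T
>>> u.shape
(3, 23, 3, 37)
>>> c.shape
(3, 37)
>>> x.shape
(3, 31)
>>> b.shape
(2, 3)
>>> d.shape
(31, 2)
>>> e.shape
(3, 2)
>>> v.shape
(31,)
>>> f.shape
(3, 3)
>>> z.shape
(31, 3, 2)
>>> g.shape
(2, 31)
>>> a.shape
(31, 3)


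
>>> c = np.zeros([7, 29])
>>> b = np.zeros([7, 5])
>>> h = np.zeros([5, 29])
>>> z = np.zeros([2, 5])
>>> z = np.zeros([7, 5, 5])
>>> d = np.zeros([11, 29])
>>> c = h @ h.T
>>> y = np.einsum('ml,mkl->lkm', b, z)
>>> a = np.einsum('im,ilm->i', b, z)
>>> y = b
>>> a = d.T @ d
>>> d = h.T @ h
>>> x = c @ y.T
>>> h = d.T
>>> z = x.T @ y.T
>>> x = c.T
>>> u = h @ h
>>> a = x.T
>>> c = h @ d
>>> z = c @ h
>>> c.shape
(29, 29)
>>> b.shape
(7, 5)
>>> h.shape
(29, 29)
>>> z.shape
(29, 29)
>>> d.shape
(29, 29)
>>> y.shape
(7, 5)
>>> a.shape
(5, 5)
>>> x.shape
(5, 5)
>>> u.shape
(29, 29)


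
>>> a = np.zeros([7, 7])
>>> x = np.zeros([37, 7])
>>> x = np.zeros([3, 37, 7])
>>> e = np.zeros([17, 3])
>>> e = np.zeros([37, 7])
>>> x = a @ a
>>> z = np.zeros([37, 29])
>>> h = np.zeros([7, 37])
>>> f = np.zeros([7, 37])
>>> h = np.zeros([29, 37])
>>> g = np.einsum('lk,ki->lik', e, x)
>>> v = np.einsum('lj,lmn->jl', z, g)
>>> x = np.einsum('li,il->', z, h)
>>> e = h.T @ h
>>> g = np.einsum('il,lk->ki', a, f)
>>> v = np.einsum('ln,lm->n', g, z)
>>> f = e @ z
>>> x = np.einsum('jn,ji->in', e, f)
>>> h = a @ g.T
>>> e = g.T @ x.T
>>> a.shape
(7, 7)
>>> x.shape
(29, 37)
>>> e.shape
(7, 29)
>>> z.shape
(37, 29)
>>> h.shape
(7, 37)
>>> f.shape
(37, 29)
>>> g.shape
(37, 7)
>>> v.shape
(7,)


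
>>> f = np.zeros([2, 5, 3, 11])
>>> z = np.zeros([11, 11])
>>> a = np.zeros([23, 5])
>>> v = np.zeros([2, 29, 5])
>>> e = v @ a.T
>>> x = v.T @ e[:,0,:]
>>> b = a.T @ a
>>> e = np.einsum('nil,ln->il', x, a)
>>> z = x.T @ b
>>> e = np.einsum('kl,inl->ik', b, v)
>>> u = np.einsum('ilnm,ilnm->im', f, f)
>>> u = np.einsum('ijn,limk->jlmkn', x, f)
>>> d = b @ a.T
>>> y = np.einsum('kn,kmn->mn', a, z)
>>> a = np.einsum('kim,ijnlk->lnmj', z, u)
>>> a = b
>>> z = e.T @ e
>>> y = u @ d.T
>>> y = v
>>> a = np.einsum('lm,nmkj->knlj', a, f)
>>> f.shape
(2, 5, 3, 11)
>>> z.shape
(5, 5)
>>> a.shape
(3, 2, 5, 11)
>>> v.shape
(2, 29, 5)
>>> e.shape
(2, 5)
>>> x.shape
(5, 29, 23)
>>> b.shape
(5, 5)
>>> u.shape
(29, 2, 3, 11, 23)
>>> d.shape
(5, 23)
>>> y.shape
(2, 29, 5)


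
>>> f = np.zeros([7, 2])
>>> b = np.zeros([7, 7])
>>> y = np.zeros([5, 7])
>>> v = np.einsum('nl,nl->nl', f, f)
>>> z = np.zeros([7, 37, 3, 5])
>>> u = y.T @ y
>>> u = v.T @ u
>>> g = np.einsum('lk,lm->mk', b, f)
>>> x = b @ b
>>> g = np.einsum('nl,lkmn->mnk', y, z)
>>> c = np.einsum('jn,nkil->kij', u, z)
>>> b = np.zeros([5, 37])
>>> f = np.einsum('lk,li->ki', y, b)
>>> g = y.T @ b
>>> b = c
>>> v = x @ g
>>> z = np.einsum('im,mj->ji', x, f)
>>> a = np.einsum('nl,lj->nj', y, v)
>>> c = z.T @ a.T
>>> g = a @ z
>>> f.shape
(7, 37)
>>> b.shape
(37, 3, 2)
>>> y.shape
(5, 7)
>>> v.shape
(7, 37)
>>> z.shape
(37, 7)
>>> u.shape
(2, 7)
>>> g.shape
(5, 7)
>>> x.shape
(7, 7)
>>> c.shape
(7, 5)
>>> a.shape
(5, 37)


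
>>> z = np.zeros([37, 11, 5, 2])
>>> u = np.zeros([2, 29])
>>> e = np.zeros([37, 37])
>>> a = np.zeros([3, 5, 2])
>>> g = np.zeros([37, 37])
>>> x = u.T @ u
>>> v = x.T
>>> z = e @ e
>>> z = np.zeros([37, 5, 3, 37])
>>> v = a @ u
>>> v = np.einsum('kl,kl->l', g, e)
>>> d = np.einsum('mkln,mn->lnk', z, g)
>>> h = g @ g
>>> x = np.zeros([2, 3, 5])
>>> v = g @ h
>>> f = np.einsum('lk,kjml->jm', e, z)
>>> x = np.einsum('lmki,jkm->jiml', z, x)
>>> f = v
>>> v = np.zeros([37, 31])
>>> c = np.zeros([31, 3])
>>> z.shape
(37, 5, 3, 37)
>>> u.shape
(2, 29)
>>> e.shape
(37, 37)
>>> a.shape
(3, 5, 2)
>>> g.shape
(37, 37)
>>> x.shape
(2, 37, 5, 37)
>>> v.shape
(37, 31)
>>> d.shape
(3, 37, 5)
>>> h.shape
(37, 37)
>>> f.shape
(37, 37)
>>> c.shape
(31, 3)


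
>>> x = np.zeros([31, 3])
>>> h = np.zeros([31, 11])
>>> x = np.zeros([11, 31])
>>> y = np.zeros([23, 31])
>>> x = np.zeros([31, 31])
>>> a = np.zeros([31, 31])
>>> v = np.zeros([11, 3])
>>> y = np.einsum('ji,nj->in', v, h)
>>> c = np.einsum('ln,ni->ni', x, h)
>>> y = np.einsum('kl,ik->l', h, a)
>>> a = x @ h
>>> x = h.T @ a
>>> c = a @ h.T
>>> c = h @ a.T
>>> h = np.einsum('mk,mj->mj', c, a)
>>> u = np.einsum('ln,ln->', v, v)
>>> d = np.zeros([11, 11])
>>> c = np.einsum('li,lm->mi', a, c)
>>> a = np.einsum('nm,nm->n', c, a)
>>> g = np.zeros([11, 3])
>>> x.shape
(11, 11)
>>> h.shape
(31, 11)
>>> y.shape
(11,)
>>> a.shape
(31,)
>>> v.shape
(11, 3)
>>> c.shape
(31, 11)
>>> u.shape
()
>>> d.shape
(11, 11)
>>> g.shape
(11, 3)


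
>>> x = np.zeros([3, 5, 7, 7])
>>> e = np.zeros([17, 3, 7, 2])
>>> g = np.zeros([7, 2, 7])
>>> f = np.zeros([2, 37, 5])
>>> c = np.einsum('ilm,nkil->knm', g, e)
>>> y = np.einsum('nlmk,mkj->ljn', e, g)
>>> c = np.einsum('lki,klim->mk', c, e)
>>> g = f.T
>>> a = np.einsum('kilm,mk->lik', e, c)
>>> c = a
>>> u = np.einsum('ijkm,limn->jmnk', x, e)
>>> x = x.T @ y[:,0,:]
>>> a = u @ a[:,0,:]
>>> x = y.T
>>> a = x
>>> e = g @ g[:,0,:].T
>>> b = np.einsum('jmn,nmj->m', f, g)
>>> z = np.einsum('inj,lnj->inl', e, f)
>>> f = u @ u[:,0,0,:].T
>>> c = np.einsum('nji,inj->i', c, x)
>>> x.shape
(17, 7, 3)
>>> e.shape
(5, 37, 5)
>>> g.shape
(5, 37, 2)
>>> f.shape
(5, 7, 2, 5)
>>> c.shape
(17,)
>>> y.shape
(3, 7, 17)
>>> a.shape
(17, 7, 3)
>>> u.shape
(5, 7, 2, 7)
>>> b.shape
(37,)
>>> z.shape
(5, 37, 2)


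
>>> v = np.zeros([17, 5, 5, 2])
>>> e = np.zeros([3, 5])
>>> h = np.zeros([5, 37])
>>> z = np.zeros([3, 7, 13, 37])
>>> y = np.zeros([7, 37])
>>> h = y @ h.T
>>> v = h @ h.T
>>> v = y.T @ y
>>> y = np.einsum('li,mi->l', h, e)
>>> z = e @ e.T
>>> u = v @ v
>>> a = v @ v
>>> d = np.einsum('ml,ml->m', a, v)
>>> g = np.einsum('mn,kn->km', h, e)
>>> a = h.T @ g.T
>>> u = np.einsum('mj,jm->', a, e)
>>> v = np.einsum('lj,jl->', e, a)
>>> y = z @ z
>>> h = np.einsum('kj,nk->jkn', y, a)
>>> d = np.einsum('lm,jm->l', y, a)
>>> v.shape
()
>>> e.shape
(3, 5)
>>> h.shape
(3, 3, 5)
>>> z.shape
(3, 3)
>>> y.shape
(3, 3)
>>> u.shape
()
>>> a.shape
(5, 3)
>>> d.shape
(3,)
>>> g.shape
(3, 7)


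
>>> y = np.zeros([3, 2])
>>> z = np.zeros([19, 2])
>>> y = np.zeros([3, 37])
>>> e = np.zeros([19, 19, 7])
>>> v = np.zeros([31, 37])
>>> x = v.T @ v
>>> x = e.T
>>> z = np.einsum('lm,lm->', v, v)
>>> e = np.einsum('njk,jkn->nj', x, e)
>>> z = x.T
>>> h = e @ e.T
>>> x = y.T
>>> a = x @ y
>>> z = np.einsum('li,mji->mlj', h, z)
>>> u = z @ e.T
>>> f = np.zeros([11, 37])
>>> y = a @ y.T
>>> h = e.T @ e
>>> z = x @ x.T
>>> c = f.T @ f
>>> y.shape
(37, 3)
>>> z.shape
(37, 37)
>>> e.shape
(7, 19)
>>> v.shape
(31, 37)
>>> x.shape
(37, 3)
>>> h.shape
(19, 19)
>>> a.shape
(37, 37)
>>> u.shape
(19, 7, 7)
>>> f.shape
(11, 37)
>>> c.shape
(37, 37)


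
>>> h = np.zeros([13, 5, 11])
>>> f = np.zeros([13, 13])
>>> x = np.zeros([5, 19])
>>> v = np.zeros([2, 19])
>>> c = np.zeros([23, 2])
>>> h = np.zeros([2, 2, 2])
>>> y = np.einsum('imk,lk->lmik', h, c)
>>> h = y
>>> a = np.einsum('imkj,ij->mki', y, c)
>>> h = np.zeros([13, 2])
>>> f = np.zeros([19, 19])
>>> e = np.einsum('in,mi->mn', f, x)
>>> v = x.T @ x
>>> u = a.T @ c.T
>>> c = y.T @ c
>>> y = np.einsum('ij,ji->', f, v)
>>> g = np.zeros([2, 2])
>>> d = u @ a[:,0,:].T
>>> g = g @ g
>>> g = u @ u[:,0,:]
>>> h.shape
(13, 2)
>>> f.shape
(19, 19)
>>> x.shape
(5, 19)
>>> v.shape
(19, 19)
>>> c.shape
(2, 2, 2, 2)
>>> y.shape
()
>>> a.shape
(2, 2, 23)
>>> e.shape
(5, 19)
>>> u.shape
(23, 2, 23)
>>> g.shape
(23, 2, 23)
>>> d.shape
(23, 2, 2)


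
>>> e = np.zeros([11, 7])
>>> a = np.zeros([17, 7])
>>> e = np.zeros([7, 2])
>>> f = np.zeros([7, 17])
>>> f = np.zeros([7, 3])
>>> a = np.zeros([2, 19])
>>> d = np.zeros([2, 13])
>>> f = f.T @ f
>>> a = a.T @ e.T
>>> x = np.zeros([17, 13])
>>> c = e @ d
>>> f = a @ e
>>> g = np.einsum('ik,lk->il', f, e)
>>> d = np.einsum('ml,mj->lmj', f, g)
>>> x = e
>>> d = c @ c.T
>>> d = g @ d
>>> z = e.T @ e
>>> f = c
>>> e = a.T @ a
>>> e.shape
(7, 7)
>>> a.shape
(19, 7)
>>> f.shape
(7, 13)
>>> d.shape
(19, 7)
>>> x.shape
(7, 2)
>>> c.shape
(7, 13)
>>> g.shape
(19, 7)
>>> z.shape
(2, 2)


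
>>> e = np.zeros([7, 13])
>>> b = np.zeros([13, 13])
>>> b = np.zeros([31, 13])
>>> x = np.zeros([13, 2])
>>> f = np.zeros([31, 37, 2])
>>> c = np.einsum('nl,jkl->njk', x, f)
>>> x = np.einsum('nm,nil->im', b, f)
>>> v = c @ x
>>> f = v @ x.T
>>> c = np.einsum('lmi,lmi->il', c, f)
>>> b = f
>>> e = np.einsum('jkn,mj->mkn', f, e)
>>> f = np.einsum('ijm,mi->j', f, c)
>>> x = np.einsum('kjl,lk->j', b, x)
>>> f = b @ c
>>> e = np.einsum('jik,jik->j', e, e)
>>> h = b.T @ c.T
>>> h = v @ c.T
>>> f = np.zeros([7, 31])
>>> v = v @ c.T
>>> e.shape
(7,)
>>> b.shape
(13, 31, 37)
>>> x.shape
(31,)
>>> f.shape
(7, 31)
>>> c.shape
(37, 13)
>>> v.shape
(13, 31, 37)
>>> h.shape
(13, 31, 37)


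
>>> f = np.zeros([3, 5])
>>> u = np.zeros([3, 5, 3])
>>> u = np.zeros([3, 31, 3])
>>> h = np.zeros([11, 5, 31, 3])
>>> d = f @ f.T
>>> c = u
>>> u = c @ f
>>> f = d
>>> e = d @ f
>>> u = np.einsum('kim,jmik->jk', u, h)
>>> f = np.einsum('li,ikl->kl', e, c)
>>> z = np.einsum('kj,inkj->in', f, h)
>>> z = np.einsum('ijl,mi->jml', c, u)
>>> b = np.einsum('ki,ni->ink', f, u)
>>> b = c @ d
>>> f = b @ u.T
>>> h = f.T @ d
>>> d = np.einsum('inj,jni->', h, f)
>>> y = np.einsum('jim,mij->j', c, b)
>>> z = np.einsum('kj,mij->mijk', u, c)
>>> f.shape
(3, 31, 11)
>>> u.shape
(11, 3)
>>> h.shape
(11, 31, 3)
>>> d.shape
()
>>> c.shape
(3, 31, 3)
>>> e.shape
(3, 3)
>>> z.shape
(3, 31, 3, 11)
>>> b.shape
(3, 31, 3)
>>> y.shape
(3,)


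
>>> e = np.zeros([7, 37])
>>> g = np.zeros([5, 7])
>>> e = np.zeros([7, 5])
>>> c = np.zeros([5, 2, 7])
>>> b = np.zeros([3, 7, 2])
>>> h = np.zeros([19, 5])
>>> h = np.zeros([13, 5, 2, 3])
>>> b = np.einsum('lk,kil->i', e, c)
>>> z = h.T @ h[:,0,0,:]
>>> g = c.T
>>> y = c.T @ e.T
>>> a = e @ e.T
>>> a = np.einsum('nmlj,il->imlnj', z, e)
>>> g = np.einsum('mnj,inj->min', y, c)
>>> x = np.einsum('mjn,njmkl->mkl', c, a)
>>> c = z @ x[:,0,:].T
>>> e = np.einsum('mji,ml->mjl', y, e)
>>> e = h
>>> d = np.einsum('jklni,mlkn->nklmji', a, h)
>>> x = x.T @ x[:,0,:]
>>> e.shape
(13, 5, 2, 3)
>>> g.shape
(7, 5, 2)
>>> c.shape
(3, 2, 5, 5)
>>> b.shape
(2,)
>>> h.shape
(13, 5, 2, 3)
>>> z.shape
(3, 2, 5, 3)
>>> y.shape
(7, 2, 7)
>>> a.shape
(7, 2, 5, 3, 3)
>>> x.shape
(3, 3, 3)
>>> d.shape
(3, 2, 5, 13, 7, 3)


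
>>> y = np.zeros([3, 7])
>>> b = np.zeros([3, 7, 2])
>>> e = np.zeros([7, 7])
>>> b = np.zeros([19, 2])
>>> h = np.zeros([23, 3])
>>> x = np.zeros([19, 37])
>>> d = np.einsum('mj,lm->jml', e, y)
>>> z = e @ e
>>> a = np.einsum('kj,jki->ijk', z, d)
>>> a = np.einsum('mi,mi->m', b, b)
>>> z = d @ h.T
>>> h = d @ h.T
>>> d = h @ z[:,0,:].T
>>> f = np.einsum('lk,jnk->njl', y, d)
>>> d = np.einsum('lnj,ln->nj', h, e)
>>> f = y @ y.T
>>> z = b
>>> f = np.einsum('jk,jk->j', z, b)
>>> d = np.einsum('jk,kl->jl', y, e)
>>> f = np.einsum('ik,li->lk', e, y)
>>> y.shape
(3, 7)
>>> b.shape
(19, 2)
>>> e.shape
(7, 7)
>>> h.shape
(7, 7, 23)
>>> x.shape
(19, 37)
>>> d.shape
(3, 7)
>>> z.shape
(19, 2)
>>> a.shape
(19,)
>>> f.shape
(3, 7)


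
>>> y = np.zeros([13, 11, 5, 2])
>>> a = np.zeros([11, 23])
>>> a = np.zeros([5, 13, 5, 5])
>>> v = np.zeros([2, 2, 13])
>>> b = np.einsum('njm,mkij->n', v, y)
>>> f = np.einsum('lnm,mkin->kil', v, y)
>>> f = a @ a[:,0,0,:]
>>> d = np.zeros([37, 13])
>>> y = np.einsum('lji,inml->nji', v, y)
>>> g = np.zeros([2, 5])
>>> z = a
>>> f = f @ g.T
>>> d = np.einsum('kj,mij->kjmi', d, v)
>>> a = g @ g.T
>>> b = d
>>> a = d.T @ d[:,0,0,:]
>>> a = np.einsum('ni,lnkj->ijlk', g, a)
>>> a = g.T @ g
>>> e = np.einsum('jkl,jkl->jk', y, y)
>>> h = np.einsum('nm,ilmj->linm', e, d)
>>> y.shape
(11, 2, 13)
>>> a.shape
(5, 5)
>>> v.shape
(2, 2, 13)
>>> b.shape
(37, 13, 2, 2)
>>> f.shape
(5, 13, 5, 2)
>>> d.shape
(37, 13, 2, 2)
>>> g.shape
(2, 5)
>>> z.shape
(5, 13, 5, 5)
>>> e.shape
(11, 2)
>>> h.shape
(13, 37, 11, 2)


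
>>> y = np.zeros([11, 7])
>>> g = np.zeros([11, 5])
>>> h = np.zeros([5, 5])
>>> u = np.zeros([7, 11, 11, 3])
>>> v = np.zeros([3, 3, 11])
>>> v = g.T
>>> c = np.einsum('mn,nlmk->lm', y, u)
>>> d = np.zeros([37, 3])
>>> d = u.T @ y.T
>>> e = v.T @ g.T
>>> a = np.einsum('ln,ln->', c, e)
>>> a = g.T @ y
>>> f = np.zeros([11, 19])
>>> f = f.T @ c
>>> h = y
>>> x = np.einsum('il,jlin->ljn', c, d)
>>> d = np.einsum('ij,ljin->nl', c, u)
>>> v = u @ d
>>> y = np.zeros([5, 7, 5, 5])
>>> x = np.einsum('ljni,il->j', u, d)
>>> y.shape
(5, 7, 5, 5)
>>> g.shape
(11, 5)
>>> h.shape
(11, 7)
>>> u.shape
(7, 11, 11, 3)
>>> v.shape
(7, 11, 11, 7)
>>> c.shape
(11, 11)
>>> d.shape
(3, 7)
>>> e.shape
(11, 11)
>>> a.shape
(5, 7)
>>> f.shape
(19, 11)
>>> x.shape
(11,)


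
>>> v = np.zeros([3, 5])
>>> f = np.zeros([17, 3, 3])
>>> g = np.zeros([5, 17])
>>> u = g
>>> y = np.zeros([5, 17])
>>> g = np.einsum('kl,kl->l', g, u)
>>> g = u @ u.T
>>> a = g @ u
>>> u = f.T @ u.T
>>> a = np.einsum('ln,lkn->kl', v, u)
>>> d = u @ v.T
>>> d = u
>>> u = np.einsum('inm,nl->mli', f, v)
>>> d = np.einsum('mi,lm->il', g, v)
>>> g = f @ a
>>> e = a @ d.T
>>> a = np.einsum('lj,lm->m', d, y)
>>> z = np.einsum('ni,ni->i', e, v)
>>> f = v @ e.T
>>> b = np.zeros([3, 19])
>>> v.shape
(3, 5)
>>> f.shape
(3, 3)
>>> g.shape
(17, 3, 3)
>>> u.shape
(3, 5, 17)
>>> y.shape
(5, 17)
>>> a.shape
(17,)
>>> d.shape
(5, 3)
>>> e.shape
(3, 5)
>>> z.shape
(5,)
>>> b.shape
(3, 19)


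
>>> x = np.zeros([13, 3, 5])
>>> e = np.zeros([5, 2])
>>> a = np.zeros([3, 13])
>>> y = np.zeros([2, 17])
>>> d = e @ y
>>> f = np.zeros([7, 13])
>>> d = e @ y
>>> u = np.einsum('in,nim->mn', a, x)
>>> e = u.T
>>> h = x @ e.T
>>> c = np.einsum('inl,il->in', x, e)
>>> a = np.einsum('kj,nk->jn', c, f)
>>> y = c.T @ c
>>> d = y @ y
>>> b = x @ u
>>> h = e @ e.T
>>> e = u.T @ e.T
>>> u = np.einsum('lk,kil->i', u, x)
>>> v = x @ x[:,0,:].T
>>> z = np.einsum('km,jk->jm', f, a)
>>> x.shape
(13, 3, 5)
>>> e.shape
(13, 13)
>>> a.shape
(3, 7)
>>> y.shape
(3, 3)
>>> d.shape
(3, 3)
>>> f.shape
(7, 13)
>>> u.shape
(3,)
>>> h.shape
(13, 13)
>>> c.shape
(13, 3)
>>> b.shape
(13, 3, 13)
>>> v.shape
(13, 3, 13)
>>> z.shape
(3, 13)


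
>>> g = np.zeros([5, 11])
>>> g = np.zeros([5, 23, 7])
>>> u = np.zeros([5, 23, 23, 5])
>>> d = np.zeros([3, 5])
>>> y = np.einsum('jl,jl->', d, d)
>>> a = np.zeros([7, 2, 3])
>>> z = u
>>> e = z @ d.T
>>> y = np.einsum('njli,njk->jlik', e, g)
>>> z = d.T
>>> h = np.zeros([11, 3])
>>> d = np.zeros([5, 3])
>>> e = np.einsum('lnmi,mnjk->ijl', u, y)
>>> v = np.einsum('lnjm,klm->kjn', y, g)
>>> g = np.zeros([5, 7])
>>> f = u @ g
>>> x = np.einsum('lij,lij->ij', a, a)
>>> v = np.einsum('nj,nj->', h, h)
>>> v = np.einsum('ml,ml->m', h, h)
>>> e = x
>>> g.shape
(5, 7)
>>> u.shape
(5, 23, 23, 5)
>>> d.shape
(5, 3)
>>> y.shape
(23, 23, 3, 7)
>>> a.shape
(7, 2, 3)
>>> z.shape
(5, 3)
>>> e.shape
(2, 3)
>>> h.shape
(11, 3)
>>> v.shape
(11,)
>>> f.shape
(5, 23, 23, 7)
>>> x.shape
(2, 3)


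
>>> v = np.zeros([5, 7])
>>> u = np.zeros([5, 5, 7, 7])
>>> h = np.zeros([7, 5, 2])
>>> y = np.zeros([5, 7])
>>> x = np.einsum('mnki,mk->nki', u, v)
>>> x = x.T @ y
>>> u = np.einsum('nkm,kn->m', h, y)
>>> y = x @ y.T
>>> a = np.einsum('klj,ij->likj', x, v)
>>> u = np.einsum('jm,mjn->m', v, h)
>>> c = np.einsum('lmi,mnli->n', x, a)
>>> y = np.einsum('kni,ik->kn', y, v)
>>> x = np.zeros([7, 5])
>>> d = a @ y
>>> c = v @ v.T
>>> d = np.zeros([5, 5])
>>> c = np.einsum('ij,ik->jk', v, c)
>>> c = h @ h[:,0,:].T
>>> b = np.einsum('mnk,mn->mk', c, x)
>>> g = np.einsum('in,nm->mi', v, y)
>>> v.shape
(5, 7)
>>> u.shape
(7,)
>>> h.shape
(7, 5, 2)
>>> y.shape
(7, 7)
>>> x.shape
(7, 5)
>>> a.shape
(7, 5, 7, 7)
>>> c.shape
(7, 5, 7)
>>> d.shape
(5, 5)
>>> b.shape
(7, 7)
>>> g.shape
(7, 5)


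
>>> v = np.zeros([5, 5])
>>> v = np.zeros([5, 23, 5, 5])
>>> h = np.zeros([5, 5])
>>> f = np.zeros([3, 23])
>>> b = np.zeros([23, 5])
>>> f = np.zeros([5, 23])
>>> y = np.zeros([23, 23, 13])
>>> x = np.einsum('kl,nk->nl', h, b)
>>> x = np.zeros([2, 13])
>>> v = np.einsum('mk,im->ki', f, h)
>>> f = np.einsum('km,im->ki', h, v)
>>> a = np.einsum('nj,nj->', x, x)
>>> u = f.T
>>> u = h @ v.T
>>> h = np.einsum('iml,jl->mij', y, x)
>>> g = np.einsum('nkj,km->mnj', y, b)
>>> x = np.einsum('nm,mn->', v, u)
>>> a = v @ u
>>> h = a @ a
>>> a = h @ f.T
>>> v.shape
(23, 5)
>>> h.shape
(23, 23)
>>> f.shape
(5, 23)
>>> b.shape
(23, 5)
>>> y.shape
(23, 23, 13)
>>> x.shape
()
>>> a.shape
(23, 5)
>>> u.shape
(5, 23)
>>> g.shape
(5, 23, 13)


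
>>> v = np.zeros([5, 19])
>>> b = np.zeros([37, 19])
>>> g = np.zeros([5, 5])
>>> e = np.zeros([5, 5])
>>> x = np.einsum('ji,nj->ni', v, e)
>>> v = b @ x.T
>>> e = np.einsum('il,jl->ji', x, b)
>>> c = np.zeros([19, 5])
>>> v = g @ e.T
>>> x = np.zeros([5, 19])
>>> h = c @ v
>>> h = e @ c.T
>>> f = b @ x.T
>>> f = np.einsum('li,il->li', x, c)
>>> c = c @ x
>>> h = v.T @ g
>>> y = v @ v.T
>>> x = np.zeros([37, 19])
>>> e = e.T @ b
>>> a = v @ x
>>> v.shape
(5, 37)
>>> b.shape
(37, 19)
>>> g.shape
(5, 5)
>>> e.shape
(5, 19)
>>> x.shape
(37, 19)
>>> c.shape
(19, 19)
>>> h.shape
(37, 5)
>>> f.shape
(5, 19)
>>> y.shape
(5, 5)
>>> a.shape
(5, 19)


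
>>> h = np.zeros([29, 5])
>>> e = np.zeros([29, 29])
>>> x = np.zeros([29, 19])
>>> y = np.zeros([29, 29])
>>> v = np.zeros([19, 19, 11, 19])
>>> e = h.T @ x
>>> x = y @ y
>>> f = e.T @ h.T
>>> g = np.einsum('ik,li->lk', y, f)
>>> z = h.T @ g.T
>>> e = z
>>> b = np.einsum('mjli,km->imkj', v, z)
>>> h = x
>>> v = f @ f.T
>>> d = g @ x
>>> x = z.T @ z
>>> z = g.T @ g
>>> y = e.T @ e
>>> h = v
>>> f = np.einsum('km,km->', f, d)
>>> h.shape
(19, 19)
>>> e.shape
(5, 19)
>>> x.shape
(19, 19)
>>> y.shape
(19, 19)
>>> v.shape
(19, 19)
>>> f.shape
()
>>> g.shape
(19, 29)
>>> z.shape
(29, 29)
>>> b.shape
(19, 19, 5, 19)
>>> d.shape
(19, 29)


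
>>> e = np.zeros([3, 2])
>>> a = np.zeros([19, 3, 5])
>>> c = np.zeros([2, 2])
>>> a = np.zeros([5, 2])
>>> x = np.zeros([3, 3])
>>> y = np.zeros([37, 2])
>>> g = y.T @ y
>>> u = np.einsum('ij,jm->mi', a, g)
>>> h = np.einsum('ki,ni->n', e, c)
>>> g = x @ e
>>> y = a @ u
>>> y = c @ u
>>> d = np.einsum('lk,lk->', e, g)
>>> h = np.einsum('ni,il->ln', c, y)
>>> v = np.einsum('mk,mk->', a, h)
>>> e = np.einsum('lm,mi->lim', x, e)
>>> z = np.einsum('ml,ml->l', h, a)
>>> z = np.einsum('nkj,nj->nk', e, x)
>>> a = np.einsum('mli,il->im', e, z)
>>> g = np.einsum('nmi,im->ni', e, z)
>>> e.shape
(3, 2, 3)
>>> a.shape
(3, 3)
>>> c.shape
(2, 2)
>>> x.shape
(3, 3)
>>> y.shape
(2, 5)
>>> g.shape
(3, 3)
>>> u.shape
(2, 5)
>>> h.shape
(5, 2)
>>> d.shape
()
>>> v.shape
()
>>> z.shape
(3, 2)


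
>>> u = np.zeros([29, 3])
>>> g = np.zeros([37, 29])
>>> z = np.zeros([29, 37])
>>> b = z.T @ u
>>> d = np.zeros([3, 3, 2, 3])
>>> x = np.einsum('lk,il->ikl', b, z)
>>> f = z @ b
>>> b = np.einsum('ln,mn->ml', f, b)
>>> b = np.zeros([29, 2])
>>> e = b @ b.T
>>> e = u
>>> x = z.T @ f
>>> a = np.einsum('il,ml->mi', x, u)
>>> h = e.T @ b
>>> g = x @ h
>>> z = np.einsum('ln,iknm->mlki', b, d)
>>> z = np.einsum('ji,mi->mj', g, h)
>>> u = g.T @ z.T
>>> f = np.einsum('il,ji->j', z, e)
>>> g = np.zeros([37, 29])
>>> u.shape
(2, 3)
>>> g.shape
(37, 29)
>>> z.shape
(3, 37)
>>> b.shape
(29, 2)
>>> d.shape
(3, 3, 2, 3)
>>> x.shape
(37, 3)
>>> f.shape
(29,)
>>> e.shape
(29, 3)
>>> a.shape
(29, 37)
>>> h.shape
(3, 2)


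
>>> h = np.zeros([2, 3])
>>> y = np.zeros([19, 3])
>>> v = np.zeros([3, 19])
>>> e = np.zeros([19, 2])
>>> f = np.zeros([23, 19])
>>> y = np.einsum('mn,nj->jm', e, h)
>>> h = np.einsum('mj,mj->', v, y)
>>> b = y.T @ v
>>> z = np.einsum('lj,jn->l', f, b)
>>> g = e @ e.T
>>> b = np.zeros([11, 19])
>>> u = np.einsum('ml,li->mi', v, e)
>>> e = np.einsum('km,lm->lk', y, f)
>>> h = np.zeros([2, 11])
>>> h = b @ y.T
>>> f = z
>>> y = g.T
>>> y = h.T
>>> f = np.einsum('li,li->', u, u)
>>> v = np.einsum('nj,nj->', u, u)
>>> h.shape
(11, 3)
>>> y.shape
(3, 11)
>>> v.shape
()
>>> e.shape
(23, 3)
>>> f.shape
()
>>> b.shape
(11, 19)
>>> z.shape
(23,)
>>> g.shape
(19, 19)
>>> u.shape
(3, 2)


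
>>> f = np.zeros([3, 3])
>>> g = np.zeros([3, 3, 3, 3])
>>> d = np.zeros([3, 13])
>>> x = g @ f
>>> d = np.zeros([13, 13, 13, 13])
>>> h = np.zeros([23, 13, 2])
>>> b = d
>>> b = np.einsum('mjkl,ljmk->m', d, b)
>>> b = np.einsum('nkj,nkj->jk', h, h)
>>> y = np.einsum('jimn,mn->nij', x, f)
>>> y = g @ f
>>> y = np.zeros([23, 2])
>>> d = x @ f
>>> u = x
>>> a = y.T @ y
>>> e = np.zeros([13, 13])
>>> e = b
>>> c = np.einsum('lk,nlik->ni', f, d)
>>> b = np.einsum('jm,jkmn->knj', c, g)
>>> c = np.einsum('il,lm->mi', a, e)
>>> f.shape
(3, 3)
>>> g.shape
(3, 3, 3, 3)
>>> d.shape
(3, 3, 3, 3)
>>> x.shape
(3, 3, 3, 3)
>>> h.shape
(23, 13, 2)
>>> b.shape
(3, 3, 3)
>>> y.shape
(23, 2)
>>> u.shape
(3, 3, 3, 3)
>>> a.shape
(2, 2)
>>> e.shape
(2, 13)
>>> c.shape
(13, 2)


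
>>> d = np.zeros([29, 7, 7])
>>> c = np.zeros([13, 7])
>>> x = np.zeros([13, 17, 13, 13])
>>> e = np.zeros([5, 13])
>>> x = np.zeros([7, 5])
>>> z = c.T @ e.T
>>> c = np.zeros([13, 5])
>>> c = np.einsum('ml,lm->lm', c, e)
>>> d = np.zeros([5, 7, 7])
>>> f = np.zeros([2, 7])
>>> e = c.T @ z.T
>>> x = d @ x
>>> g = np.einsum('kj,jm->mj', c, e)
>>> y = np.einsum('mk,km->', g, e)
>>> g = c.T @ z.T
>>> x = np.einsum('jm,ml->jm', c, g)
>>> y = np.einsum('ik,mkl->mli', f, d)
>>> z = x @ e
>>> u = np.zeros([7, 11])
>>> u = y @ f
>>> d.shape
(5, 7, 7)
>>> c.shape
(5, 13)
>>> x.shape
(5, 13)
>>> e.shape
(13, 7)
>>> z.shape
(5, 7)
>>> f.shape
(2, 7)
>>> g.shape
(13, 7)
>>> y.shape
(5, 7, 2)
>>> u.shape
(5, 7, 7)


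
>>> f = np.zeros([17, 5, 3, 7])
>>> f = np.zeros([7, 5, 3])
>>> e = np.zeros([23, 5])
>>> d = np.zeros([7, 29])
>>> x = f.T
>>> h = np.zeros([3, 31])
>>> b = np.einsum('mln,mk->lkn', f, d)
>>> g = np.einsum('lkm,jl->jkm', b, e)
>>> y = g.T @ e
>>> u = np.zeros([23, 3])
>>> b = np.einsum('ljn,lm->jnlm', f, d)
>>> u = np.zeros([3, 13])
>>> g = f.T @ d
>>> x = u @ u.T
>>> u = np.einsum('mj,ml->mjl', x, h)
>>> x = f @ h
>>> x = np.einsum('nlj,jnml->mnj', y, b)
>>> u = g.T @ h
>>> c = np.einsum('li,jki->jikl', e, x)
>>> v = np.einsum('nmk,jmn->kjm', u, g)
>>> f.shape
(7, 5, 3)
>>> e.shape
(23, 5)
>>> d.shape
(7, 29)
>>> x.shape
(7, 3, 5)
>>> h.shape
(3, 31)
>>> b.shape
(5, 3, 7, 29)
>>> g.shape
(3, 5, 29)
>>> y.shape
(3, 29, 5)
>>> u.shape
(29, 5, 31)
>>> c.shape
(7, 5, 3, 23)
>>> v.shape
(31, 3, 5)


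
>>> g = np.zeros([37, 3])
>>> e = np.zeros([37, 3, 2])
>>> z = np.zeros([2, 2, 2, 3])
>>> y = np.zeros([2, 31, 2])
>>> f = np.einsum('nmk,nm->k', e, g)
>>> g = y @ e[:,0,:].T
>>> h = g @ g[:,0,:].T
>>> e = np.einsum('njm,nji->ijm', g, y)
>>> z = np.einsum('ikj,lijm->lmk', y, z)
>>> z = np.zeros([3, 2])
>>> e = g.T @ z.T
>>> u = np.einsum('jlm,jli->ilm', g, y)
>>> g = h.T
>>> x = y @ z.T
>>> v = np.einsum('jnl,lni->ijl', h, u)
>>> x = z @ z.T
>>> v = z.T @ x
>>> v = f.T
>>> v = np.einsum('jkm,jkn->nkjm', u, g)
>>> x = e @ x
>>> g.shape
(2, 31, 2)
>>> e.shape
(37, 31, 3)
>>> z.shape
(3, 2)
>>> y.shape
(2, 31, 2)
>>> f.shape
(2,)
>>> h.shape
(2, 31, 2)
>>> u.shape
(2, 31, 37)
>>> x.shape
(37, 31, 3)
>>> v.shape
(2, 31, 2, 37)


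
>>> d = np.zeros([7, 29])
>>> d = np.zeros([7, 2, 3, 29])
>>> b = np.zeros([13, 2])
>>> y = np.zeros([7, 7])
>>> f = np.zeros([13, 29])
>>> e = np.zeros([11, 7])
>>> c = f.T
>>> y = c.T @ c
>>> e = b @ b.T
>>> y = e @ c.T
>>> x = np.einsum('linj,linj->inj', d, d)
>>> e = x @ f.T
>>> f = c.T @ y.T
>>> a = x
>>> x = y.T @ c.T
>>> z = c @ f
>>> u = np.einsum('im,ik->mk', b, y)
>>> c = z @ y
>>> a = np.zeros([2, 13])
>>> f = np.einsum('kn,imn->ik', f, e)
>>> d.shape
(7, 2, 3, 29)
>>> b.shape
(13, 2)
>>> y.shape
(13, 29)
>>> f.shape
(2, 13)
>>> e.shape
(2, 3, 13)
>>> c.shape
(29, 29)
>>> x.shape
(29, 29)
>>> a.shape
(2, 13)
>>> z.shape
(29, 13)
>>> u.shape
(2, 29)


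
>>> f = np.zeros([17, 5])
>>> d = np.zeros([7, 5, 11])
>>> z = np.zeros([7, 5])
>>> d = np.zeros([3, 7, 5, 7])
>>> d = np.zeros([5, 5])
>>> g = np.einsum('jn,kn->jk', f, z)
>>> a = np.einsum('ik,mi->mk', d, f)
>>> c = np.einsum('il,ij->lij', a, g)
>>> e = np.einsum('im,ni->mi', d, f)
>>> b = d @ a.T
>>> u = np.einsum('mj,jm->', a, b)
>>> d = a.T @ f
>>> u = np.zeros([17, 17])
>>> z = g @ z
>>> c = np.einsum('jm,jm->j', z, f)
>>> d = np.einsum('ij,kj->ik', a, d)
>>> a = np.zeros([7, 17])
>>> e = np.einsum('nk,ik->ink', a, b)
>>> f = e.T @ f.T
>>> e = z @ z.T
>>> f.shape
(17, 7, 17)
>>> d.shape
(17, 5)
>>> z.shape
(17, 5)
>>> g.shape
(17, 7)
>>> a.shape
(7, 17)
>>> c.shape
(17,)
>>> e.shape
(17, 17)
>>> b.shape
(5, 17)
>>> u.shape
(17, 17)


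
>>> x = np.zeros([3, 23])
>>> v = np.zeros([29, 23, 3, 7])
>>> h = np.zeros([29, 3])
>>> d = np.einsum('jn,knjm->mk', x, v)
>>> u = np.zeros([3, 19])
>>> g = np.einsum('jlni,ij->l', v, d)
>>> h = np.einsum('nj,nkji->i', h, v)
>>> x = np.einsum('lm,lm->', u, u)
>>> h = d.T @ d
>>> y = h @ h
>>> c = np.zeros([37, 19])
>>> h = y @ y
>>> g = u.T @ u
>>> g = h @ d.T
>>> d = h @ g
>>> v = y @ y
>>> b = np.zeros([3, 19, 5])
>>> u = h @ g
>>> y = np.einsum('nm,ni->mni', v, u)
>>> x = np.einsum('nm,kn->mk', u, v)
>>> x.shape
(7, 29)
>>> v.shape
(29, 29)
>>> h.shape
(29, 29)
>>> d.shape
(29, 7)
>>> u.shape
(29, 7)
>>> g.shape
(29, 7)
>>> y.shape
(29, 29, 7)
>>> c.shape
(37, 19)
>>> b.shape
(3, 19, 5)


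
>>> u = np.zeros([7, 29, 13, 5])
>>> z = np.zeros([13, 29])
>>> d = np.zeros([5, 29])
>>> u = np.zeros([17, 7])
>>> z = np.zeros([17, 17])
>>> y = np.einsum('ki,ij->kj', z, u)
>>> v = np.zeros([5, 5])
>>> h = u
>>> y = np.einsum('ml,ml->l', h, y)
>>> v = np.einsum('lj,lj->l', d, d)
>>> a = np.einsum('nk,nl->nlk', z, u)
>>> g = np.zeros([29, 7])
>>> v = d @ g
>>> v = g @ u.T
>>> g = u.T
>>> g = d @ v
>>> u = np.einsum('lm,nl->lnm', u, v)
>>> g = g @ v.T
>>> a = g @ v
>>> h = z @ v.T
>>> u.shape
(17, 29, 7)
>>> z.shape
(17, 17)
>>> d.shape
(5, 29)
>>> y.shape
(7,)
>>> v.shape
(29, 17)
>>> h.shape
(17, 29)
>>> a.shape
(5, 17)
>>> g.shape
(5, 29)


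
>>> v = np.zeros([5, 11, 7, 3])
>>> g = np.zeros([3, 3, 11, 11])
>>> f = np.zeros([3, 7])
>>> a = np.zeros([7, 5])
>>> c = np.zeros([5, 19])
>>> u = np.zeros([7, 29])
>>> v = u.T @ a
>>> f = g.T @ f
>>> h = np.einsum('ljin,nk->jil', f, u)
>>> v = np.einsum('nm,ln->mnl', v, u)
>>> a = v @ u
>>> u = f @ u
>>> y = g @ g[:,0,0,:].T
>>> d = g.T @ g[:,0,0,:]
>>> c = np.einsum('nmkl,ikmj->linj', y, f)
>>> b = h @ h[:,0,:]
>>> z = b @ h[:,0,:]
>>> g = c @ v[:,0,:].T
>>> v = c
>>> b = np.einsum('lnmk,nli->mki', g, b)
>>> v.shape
(3, 11, 3, 7)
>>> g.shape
(3, 11, 3, 5)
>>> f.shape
(11, 11, 3, 7)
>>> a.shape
(5, 29, 29)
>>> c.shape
(3, 11, 3, 7)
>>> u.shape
(11, 11, 3, 29)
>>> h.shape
(11, 3, 11)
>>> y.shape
(3, 3, 11, 3)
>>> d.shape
(11, 11, 3, 11)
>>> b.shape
(3, 5, 11)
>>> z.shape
(11, 3, 11)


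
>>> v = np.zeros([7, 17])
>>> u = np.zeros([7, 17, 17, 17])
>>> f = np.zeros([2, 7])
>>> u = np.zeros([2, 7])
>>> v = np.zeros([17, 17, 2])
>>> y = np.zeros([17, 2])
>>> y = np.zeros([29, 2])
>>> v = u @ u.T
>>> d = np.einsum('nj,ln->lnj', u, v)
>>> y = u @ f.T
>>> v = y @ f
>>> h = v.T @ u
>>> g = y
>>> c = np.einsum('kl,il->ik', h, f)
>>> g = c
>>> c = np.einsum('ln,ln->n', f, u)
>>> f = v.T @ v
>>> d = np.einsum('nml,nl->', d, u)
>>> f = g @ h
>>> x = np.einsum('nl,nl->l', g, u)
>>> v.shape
(2, 7)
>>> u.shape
(2, 7)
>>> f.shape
(2, 7)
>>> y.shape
(2, 2)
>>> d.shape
()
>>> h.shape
(7, 7)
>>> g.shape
(2, 7)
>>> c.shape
(7,)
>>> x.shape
(7,)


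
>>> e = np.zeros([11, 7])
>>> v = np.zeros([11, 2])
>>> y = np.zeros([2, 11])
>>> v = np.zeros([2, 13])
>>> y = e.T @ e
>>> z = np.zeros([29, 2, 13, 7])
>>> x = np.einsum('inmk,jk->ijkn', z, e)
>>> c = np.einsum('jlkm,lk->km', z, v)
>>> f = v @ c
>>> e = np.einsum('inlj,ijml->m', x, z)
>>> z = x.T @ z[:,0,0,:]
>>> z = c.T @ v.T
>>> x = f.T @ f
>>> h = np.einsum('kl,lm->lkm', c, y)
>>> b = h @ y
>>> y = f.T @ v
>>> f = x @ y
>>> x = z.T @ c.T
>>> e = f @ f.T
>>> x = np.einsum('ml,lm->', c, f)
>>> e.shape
(7, 7)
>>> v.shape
(2, 13)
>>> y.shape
(7, 13)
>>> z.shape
(7, 2)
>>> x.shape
()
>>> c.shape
(13, 7)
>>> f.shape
(7, 13)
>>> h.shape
(7, 13, 7)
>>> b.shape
(7, 13, 7)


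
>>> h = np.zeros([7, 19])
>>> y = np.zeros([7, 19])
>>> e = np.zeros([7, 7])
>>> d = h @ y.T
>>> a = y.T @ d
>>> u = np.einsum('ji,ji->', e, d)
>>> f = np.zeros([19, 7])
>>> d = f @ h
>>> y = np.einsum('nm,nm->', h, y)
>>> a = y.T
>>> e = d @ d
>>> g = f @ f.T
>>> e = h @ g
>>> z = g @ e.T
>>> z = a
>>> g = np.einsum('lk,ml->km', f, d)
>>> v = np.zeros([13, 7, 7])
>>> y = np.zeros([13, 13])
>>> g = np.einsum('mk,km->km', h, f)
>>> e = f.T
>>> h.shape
(7, 19)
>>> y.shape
(13, 13)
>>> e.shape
(7, 19)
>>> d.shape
(19, 19)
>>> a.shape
()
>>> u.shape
()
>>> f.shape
(19, 7)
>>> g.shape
(19, 7)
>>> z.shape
()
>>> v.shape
(13, 7, 7)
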